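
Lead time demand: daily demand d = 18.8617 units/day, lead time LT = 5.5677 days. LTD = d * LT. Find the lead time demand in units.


LTD = 18.8617 * 5.5677 = 105.0163

105.0163 units


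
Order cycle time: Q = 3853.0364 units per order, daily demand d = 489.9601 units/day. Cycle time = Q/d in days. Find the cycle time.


Cycle = 3853.0364 / 489.9601 = 7.8640

7.8640 days


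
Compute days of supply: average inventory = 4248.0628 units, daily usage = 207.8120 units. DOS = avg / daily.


DOS = 4248.0628 / 207.8120 = 20.4419

20.4419 days


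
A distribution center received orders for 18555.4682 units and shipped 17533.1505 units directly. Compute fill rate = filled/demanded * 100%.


FR = 17533.1505 / 18555.4682 * 100 = 94.4905

94.4905%


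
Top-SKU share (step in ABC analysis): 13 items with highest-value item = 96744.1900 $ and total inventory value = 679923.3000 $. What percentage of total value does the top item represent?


Top item = 96744.1900
Total = 679923.3000
Percentage = 96744.1900 / 679923.3000 * 100 = 14.2287

14.2287%


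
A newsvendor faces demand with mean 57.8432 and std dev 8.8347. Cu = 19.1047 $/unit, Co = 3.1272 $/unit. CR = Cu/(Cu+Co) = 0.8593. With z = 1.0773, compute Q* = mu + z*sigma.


CR = Cu/(Cu+Co) = 19.1047/(19.1047+3.1272) = 0.8593
z = 1.0773
Q* = 57.8432 + 1.0773 * 8.8347 = 67.3608

67.3608 units


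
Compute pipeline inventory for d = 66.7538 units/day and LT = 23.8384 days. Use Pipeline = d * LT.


Pipeline = 66.7538 * 23.8384 = 1591.3038

1591.3038 units


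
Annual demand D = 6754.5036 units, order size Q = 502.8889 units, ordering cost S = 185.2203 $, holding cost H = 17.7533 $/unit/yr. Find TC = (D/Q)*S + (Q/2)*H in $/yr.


Ordering cost = D*S/Q = 2487.7685
Holding cost = Q*H/2 = 4463.9688
TC = 2487.7685 + 4463.9688 = 6951.7373

6951.7373 $/yr


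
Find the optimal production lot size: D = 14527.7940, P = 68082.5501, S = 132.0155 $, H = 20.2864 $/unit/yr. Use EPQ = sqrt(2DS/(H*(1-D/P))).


1 - D/P = 1 - 0.2134 = 0.7866
H*(1-D/P) = 15.9576
2DS = 3835787.9776
EPQ = sqrt(240373.9375) = 490.2794

490.2794 units


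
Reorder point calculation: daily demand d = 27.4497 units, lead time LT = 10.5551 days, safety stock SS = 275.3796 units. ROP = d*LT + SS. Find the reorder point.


d*LT = 27.4497 * 10.5551 = 289.7343
ROP = 289.7343 + 275.3796 = 565.1139

565.1139 units


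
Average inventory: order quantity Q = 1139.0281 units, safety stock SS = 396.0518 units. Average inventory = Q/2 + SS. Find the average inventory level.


Q/2 = 569.5140
Avg = 569.5140 + 396.0518 = 965.5658

965.5658 units


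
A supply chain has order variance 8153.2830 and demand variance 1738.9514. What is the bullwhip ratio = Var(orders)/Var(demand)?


BW = 8153.2830 / 1738.9514 = 4.6886

4.6886


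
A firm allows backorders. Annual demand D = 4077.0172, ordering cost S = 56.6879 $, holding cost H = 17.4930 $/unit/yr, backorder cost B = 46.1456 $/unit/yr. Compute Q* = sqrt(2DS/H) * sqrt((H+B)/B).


sqrt(2DS/H) = 162.5546
sqrt((H+B)/B) = 1.1743
Q* = 162.5546 * 1.1743 = 190.8950

190.8950 units


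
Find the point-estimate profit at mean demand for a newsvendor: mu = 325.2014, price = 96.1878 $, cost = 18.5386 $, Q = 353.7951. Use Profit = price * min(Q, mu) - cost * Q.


Sales at mu = min(353.7951, 325.2014) = 325.2014
Revenue = 96.1878 * 325.2014 = 31280.4072
Total cost = 18.5386 * 353.7951 = 6558.8658
Profit = 31280.4072 - 6558.8658 = 24721.5414

24721.5414 $


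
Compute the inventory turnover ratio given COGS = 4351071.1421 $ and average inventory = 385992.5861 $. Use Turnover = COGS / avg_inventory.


Turnover = 4351071.1421 / 385992.5861 = 11.2724

11.2724


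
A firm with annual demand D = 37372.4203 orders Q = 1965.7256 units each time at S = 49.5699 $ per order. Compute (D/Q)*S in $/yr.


Number of orders = D/Q = 19.0120
Cost = 19.0120 * 49.5699 = 942.4241

942.4241 $/yr


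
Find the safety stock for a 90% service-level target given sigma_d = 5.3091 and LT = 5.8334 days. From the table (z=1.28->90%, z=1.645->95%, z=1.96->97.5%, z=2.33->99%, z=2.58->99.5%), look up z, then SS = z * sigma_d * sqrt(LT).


From the table, SL = 90% corresponds to z = 1.28
sqrt(LT) = sqrt(5.8334) = 2.4152
SS = 1.28 * 5.3091 * 2.4152 = 16.4131

16.4131 units


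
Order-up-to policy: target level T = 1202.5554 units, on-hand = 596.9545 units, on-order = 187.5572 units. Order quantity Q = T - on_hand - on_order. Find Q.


Inventory position = OH + OO = 596.9545 + 187.5572 = 784.5117
Q = 1202.5554 - 784.5117 = 418.0437

418.0437 units


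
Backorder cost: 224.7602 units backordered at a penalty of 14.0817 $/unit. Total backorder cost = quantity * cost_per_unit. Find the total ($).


Total = 224.7602 * 14.0817 = 3165.0057

3165.0057 $


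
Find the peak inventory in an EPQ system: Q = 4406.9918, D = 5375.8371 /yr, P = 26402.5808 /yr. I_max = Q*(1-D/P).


D/P = 0.2036
1 - D/P = 0.7964
I_max = 4406.9918 * 0.7964 = 3509.6829

3509.6829 units


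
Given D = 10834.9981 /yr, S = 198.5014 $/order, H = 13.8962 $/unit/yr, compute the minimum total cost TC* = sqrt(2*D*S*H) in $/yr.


2*D*S*H = 59774845.9199
TC* = sqrt(59774845.9199) = 7731.4194

7731.4194 $/yr


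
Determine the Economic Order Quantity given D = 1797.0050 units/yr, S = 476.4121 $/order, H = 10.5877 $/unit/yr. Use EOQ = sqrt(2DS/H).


2*D*S = 2 * 1797.0050 * 476.4121 = 1712229.8515
2*D*S/H = 161718.7729
EOQ = sqrt(161718.7729) = 402.1427

402.1427 units


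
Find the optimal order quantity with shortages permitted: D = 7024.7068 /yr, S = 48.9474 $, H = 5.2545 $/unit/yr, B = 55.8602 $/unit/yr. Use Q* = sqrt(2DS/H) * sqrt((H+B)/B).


sqrt(2DS/H) = 361.7664
sqrt((H+B)/B) = 1.0460
Q* = 361.7664 * 1.0460 = 378.3989

378.3989 units


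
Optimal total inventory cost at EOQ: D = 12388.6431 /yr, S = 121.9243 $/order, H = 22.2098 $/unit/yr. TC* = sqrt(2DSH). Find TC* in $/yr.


2*D*S*H = 67094768.0656
TC* = sqrt(67094768.0656) = 8191.1396

8191.1396 $/yr


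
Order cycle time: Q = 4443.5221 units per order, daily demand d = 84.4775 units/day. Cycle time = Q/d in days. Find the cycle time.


Cycle = 4443.5221 / 84.4775 = 52.6001

52.6001 days


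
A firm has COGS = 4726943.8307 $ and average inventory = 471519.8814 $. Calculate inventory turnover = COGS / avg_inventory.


Turnover = 4726943.8307 / 471519.8814 = 10.0249

10.0249


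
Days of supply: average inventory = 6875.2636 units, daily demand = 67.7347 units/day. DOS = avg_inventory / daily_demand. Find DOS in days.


DOS = 6875.2636 / 67.7347 = 101.5028

101.5028 days


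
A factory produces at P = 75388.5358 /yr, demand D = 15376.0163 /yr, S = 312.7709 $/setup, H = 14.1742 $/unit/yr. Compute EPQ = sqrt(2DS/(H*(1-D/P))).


1 - D/P = 1 - 0.2040 = 0.7960
H*(1-D/P) = 11.2833
2DS = 9618340.9131
EPQ = sqrt(852442.4295) = 923.2781

923.2781 units


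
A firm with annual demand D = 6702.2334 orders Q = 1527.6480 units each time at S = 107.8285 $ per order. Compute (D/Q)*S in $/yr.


Number of orders = D/Q = 4.3873
Cost = 4.3873 * 107.8285 = 473.0748

473.0748 $/yr


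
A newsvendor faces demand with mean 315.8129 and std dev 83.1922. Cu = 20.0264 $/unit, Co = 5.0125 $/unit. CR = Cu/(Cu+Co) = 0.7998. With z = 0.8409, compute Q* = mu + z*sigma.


CR = Cu/(Cu+Co) = 20.0264/(20.0264+5.0125) = 0.7998
z = 0.8409
Q* = 315.8129 + 0.8409 * 83.1922 = 385.7692

385.7692 units


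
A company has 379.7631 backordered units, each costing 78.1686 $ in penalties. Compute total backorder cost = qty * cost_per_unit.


Total = 379.7631 * 78.1686 = 29685.5499

29685.5499 $


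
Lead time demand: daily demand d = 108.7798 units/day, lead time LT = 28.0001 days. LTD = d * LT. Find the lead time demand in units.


LTD = 108.7798 * 28.0001 = 3045.8453

3045.8453 units


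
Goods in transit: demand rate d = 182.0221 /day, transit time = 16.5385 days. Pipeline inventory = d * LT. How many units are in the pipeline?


Pipeline = 182.0221 * 16.5385 = 3010.3725

3010.3725 units


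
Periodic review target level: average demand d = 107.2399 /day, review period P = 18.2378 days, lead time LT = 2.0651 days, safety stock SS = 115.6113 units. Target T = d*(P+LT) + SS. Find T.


P + LT = 20.3029
d*(P+LT) = 107.2399 * 20.3029 = 2177.2810
T = 2177.2810 + 115.6113 = 2292.8923

2292.8923 units


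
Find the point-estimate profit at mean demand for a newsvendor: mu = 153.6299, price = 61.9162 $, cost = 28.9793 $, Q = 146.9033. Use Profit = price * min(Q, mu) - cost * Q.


Sales at mu = min(146.9033, 153.6299) = 146.9033
Revenue = 61.9162 * 146.9033 = 9095.6941
Total cost = 28.9793 * 146.9033 = 4257.1548
Profit = 9095.6941 - 4257.1548 = 4838.5393

4838.5393 $


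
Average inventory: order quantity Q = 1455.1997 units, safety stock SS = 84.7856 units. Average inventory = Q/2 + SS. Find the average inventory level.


Q/2 = 727.5998
Avg = 727.5998 + 84.7856 = 812.3854

812.3854 units


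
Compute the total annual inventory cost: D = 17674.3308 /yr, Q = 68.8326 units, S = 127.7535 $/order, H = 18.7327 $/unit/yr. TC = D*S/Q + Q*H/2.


Ordering cost = D*S/Q = 32803.6079
Holding cost = Q*H/2 = 644.7102
TC = 32803.6079 + 644.7102 = 33448.3181

33448.3181 $/yr


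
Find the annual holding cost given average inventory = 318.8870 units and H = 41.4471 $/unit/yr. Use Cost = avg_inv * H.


Cost = 318.8870 * 41.4471 = 13216.9414

13216.9414 $/yr


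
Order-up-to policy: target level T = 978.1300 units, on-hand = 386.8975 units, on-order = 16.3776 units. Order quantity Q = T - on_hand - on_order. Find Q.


Inventory position = OH + OO = 386.8975 + 16.3776 = 403.2751
Q = 978.1300 - 403.2751 = 574.8549

574.8549 units


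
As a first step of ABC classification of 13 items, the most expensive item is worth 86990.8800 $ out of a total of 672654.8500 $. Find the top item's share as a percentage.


Top item = 86990.8800
Total = 672654.8500
Percentage = 86990.8800 / 672654.8500 * 100 = 12.9325

12.9325%


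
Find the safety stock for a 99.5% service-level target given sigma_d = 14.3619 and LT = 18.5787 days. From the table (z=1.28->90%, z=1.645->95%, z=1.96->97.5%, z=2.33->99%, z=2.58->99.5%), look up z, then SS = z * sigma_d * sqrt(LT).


From the table, SL = 99.5% corresponds to z = 2.58
sqrt(LT) = sqrt(18.5787) = 4.3103
SS = 2.58 * 14.3619 * 4.3103 = 159.7126

159.7126 units


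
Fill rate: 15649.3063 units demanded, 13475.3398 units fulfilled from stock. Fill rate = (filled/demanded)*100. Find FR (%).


FR = 13475.3398 / 15649.3063 * 100 = 86.1082

86.1082%


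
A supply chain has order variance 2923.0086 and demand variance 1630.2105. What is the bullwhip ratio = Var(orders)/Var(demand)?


BW = 2923.0086 / 1630.2105 = 1.7930

1.7930


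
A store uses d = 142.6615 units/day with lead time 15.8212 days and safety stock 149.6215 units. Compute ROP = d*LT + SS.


d*LT = 142.6615 * 15.8212 = 2257.0761
ROP = 2257.0761 + 149.6215 = 2406.6976

2406.6976 units


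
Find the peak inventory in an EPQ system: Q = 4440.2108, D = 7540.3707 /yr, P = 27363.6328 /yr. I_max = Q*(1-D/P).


D/P = 0.2756
1 - D/P = 0.7244
I_max = 4440.2108 * 0.7244 = 3216.6585

3216.6585 units


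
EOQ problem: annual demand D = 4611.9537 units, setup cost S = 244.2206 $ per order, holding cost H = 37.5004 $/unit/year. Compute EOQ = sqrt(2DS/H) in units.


2*D*S = 2 * 4611.9537 * 244.2206 = 2252668.1996
2*D*S/H = 60070.5112
EOQ = sqrt(60070.5112) = 245.0929

245.0929 units


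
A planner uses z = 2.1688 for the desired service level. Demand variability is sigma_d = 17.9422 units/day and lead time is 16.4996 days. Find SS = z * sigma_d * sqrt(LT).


sqrt(LT) = sqrt(16.4996) = 4.0620
SS = 2.1688 * 17.9422 * 4.0620 = 158.0636

158.0636 units


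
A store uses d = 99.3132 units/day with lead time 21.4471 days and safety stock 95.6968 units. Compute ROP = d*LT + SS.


d*LT = 99.3132 * 21.4471 = 2129.9801
ROP = 2129.9801 + 95.6968 = 2225.6769

2225.6769 units


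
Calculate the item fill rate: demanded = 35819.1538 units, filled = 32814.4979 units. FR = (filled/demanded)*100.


FR = 32814.4979 / 35819.1538 * 100 = 91.6116

91.6116%


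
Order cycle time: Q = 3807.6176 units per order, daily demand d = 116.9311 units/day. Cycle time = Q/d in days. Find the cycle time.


Cycle = 3807.6176 / 116.9311 = 32.5629

32.5629 days


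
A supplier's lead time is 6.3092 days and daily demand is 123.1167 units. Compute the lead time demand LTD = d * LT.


LTD = 123.1167 * 6.3092 = 776.7679

776.7679 units


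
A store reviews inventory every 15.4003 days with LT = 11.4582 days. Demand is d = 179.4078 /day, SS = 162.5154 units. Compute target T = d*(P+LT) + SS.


P + LT = 26.8585
d*(P+LT) = 179.4078 * 26.8585 = 4818.6244
T = 4818.6244 + 162.5154 = 4981.1398

4981.1398 units


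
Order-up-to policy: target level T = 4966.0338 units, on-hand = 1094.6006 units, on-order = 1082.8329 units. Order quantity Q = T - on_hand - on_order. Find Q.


Inventory position = OH + OO = 1094.6006 + 1082.8329 = 2177.4335
Q = 4966.0338 - 2177.4335 = 2788.6003

2788.6003 units


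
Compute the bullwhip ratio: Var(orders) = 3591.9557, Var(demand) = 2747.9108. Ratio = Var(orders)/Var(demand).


BW = 3591.9557 / 2747.9108 = 1.3072

1.3072


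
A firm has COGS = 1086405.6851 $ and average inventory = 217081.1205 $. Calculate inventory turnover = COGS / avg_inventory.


Turnover = 1086405.6851 / 217081.1205 = 5.0046

5.0046


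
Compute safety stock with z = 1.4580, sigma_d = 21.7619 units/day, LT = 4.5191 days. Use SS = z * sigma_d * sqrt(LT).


sqrt(LT) = sqrt(4.5191) = 2.1258
SS = 1.4580 * 21.7619 * 2.1258 = 67.4497

67.4497 units


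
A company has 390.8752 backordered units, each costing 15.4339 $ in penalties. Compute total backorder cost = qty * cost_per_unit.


Total = 390.8752 * 15.4339 = 6032.7287

6032.7287 $


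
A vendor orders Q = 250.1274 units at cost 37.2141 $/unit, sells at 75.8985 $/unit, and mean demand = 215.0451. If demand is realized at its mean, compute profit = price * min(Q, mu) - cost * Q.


Sales at mu = min(250.1274, 215.0451) = 215.0451
Revenue = 75.8985 * 215.0451 = 16321.6005
Total cost = 37.2141 * 250.1274 = 9308.2661
Profit = 16321.6005 - 9308.2661 = 7013.3344

7013.3344 $


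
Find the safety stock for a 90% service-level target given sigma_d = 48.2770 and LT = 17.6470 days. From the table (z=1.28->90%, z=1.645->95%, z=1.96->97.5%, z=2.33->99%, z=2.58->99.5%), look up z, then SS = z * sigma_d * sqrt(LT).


From the table, SL = 90% corresponds to z = 1.28
sqrt(LT) = sqrt(17.6470) = 4.2008
SS = 1.28 * 48.2770 * 4.2008 = 259.5886

259.5886 units


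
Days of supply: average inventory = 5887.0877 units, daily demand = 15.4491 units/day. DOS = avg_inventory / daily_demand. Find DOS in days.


DOS = 5887.0877 / 15.4491 = 381.0635

381.0635 days


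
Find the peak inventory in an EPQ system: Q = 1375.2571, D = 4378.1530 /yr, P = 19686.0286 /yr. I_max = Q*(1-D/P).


D/P = 0.2224
1 - D/P = 0.7776
I_max = 1375.2571 * 0.7776 = 1069.4013

1069.4013 units


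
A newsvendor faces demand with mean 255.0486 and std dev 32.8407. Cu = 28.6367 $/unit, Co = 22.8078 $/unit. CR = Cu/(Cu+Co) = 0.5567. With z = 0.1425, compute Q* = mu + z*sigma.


CR = Cu/(Cu+Co) = 28.6367/(28.6367+22.8078) = 0.5567
z = 0.1425
Q* = 255.0486 + 0.1425 * 32.8407 = 259.7284

259.7284 units


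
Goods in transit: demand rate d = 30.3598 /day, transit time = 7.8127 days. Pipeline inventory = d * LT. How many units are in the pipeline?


Pipeline = 30.3598 * 7.8127 = 237.1920

237.1920 units


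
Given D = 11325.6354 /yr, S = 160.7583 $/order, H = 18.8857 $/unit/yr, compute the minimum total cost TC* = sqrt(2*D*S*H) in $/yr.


2*D*S*H = 68770006.2367
TC* = sqrt(68770006.2367) = 8292.7683

8292.7683 $/yr


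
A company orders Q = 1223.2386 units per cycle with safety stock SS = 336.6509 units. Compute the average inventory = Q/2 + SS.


Q/2 = 611.6193
Avg = 611.6193 + 336.6509 = 948.2702

948.2702 units


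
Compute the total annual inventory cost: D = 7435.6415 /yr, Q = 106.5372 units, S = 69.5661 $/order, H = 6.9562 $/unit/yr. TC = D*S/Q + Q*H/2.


Ordering cost = D*S/Q = 4855.2860
Holding cost = Q*H/2 = 370.5470
TC = 4855.2860 + 370.5470 = 5225.8331

5225.8331 $/yr


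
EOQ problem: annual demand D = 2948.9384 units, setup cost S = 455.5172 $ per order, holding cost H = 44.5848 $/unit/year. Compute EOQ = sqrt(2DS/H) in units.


2*D*S = 2 * 2948.9384 * 455.5172 = 2686584.3259
2*D*S/H = 60257.8530
EOQ = sqrt(60257.8530) = 245.4748

245.4748 units


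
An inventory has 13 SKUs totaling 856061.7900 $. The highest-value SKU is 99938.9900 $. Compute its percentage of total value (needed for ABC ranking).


Top item = 99938.9900
Total = 856061.7900
Percentage = 99938.9900 / 856061.7900 * 100 = 11.6743

11.6743%


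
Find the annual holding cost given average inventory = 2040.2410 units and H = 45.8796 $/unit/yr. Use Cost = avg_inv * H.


Cost = 2040.2410 * 45.8796 = 93605.4410

93605.4410 $/yr


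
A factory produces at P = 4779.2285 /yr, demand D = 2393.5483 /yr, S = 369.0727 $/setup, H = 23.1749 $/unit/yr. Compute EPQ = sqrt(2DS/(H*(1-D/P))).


1 - D/P = 1 - 0.5008 = 0.4992
H*(1-D/P) = 11.5684
2DS = 1766786.6673
EPQ = sqrt(152725.5907) = 390.8012

390.8012 units


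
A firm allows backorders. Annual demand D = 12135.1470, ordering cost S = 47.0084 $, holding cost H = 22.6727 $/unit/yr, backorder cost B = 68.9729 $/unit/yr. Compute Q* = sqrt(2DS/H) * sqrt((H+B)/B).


sqrt(2DS/H) = 224.3229
sqrt((H+B)/B) = 1.1527
Q* = 224.3229 * 1.1527 = 258.5772

258.5772 units


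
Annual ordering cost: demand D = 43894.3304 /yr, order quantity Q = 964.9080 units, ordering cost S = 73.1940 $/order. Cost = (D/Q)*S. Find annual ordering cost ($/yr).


Number of orders = D/Q = 45.4907
Cost = 45.4907 * 73.1940 = 3329.6455

3329.6455 $/yr


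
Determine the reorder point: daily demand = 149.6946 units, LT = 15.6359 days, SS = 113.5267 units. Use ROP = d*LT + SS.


d*LT = 149.6946 * 15.6359 = 2340.6098
ROP = 2340.6098 + 113.5267 = 2454.1365

2454.1365 units


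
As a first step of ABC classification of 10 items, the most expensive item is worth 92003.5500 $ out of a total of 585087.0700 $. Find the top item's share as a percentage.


Top item = 92003.5500
Total = 585087.0700
Percentage = 92003.5500 / 585087.0700 * 100 = 15.7248

15.7248%


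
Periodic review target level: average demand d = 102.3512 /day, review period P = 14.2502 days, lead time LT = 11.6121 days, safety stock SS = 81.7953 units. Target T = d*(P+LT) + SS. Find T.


P + LT = 25.8623
d*(P+LT) = 102.3512 * 25.8623 = 2647.0374
T = 2647.0374 + 81.7953 = 2728.8327

2728.8327 units


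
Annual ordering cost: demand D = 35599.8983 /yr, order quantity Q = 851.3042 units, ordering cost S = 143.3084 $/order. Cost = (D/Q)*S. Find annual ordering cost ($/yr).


Number of orders = D/Q = 41.8181
Cost = 41.8181 * 143.3084 = 5992.8806

5992.8806 $/yr


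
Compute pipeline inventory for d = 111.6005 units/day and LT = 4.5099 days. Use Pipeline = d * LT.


Pipeline = 111.6005 * 4.5099 = 503.3071

503.3071 units


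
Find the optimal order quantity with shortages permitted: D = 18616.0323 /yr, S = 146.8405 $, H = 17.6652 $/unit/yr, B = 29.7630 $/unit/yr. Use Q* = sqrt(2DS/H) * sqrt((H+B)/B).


sqrt(2DS/H) = 556.3168
sqrt((H+B)/B) = 1.2624
Q* = 556.3168 * 1.2624 = 702.2669

702.2669 units


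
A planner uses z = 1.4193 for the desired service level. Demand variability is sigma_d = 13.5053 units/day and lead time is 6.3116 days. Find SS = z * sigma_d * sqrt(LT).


sqrt(LT) = sqrt(6.3116) = 2.5123
SS = 1.4193 * 13.5053 * 2.5123 = 48.1558

48.1558 units


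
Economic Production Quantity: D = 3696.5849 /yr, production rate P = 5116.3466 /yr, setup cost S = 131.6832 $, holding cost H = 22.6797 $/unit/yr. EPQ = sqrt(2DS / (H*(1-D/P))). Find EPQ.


1 - D/P = 1 - 0.7225 = 0.2775
H*(1-D/P) = 6.2935
2DS = 973556.2574
EPQ = sqrt(154692.1402) = 393.3092

393.3092 units


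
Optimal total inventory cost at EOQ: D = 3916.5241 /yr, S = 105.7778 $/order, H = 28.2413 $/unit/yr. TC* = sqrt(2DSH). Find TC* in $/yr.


2*D*S*H = 23399685.1217
TC* = sqrt(23399685.1217) = 4837.3221

4837.3221 $/yr


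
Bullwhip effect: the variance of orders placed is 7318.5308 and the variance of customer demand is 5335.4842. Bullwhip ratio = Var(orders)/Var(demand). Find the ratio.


BW = 7318.5308 / 5335.4842 = 1.3717

1.3717


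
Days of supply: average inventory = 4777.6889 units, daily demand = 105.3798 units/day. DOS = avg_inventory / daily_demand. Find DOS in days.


DOS = 4777.6889 / 105.3798 = 45.3378

45.3378 days


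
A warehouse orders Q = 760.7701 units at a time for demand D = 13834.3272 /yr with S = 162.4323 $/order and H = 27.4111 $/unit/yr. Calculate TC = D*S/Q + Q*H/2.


Ordering cost = D*S/Q = 2953.7722
Holding cost = Q*H/2 = 10426.7726
TC = 2953.7722 + 10426.7726 = 13380.5449

13380.5449 $/yr


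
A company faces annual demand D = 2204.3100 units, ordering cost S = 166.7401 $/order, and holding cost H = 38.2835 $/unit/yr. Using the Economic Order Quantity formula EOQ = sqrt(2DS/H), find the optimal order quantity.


2*D*S = 2 * 2204.3100 * 166.7401 = 735093.7397
2*D*S/H = 19201.3201
EOQ = sqrt(19201.3201) = 138.5688

138.5688 units


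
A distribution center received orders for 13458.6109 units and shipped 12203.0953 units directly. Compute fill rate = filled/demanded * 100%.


FR = 12203.0953 / 13458.6109 * 100 = 90.6713

90.6713%


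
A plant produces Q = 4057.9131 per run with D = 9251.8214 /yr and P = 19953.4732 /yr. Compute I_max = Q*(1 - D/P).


D/P = 0.4637
1 - D/P = 0.5363
I_max = 4057.9131 * 0.5363 = 2176.3817

2176.3817 units


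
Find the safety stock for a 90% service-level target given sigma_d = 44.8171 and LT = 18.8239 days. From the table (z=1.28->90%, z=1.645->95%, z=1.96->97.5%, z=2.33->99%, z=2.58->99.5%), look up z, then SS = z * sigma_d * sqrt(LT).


From the table, SL = 90% corresponds to z = 1.28
sqrt(LT) = sqrt(18.8239) = 4.3387
SS = 1.28 * 44.8171 * 4.3387 = 248.8906

248.8906 units


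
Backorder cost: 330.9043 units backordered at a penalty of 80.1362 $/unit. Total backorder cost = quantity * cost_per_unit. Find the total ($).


Total = 330.9043 * 80.1362 = 26517.4132

26517.4132 $


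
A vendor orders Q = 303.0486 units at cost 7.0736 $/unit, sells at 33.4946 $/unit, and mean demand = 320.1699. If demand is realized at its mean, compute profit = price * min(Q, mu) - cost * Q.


Sales at mu = min(303.0486, 320.1699) = 303.0486
Revenue = 33.4946 * 303.0486 = 10150.4916
Total cost = 7.0736 * 303.0486 = 2143.6446
Profit = 10150.4916 - 2143.6446 = 8006.8471

8006.8471 $


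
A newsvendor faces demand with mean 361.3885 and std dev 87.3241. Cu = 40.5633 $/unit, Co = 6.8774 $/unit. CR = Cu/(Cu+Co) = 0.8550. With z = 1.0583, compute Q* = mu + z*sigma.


CR = Cu/(Cu+Co) = 40.5633/(40.5633+6.8774) = 0.8550
z = 1.0583
Q* = 361.3885 + 1.0583 * 87.3241 = 453.8036

453.8036 units


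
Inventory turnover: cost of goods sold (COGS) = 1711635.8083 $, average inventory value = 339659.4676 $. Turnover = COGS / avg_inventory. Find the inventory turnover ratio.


Turnover = 1711635.8083 / 339659.4676 = 5.0393

5.0393


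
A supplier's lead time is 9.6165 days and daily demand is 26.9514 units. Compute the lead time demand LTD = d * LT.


LTD = 26.9514 * 9.6165 = 259.1781

259.1781 units


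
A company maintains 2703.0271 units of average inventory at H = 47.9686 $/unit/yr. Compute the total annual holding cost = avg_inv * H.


Cost = 2703.0271 * 47.9686 = 129660.4257

129660.4257 $/yr


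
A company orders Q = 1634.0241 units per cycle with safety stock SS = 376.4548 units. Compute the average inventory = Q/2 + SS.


Q/2 = 817.0121
Avg = 817.0121 + 376.4548 = 1193.4669

1193.4669 units


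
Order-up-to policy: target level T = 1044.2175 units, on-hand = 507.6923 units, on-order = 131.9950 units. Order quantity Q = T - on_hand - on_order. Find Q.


Inventory position = OH + OO = 507.6923 + 131.9950 = 639.6873
Q = 1044.2175 - 639.6873 = 404.5302

404.5302 units


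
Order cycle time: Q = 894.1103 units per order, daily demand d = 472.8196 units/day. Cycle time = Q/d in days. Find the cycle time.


Cycle = 894.1103 / 472.8196 = 1.8910

1.8910 days


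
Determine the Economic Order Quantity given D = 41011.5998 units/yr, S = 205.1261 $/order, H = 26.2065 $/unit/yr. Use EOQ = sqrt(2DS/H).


2*D*S = 2 * 41011.5998 * 205.1261 = 16825099.0435
2*D*S/H = 642020.0730
EOQ = sqrt(642020.0730) = 801.2616

801.2616 units


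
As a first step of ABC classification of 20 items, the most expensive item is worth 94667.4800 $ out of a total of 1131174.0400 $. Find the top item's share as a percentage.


Top item = 94667.4800
Total = 1131174.0400
Percentage = 94667.4800 / 1131174.0400 * 100 = 8.3690

8.3690%


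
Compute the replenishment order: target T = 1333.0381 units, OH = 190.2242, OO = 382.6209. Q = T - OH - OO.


Inventory position = OH + OO = 190.2242 + 382.6209 = 572.8451
Q = 1333.0381 - 572.8451 = 760.1930

760.1930 units


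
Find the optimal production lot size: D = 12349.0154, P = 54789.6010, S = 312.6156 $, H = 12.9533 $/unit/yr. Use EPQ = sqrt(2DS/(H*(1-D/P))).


1 - D/P = 1 - 0.2254 = 0.7746
H*(1-D/P) = 10.0338
2DS = 7720989.7174
EPQ = sqrt(769501.2332) = 877.2122

877.2122 units


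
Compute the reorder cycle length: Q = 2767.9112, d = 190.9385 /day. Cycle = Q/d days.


Cycle = 2767.9112 / 190.9385 = 14.4963

14.4963 days


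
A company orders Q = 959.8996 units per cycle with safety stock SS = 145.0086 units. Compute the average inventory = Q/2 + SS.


Q/2 = 479.9498
Avg = 479.9498 + 145.0086 = 624.9584

624.9584 units


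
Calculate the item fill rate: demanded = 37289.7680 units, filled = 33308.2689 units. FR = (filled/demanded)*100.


FR = 33308.2689 / 37289.7680 * 100 = 89.3228

89.3228%


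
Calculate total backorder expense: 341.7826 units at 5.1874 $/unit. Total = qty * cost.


Total = 341.7826 * 5.1874 = 1772.9631

1772.9631 $


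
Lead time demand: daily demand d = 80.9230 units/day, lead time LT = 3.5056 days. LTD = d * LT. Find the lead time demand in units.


LTD = 80.9230 * 3.5056 = 283.6837

283.6837 units


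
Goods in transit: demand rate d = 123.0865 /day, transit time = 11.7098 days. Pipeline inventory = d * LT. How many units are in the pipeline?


Pipeline = 123.0865 * 11.7098 = 1441.3183

1441.3183 units


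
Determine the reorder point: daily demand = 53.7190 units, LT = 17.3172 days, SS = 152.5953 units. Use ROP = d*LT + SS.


d*LT = 53.7190 * 17.3172 = 930.2627
ROP = 930.2627 + 152.5953 = 1082.8580

1082.8580 units


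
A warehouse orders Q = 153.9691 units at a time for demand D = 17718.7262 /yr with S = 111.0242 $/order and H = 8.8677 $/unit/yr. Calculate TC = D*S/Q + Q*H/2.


Ordering cost = D*S/Q = 12776.6377
Holding cost = Q*H/2 = 682.6759
TC = 12776.6377 + 682.6759 = 13459.3136

13459.3136 $/yr


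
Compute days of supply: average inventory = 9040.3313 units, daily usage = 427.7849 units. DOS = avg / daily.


DOS = 9040.3313 / 427.7849 = 21.1329

21.1329 days


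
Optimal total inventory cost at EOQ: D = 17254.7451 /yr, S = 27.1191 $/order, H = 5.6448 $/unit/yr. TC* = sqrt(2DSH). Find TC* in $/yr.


2*D*S*H = 5282778.1788
TC* = sqrt(5282778.1788) = 2298.4295

2298.4295 $/yr


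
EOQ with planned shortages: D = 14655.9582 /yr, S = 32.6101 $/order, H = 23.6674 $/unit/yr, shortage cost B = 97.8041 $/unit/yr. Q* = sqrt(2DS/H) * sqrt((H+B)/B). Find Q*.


sqrt(2DS/H) = 200.9661
sqrt((H+B)/B) = 1.1144
Q* = 200.9661 * 1.1144 = 223.9657

223.9657 units


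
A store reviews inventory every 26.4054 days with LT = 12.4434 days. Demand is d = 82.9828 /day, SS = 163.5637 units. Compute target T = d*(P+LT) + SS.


P + LT = 38.8488
d*(P+LT) = 82.9828 * 38.8488 = 3223.7822
T = 3223.7822 + 163.5637 = 3387.3459

3387.3459 units


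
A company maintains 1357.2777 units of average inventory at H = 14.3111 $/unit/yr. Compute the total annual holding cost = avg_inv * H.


Cost = 1357.2777 * 14.3111 = 19424.1369

19424.1369 $/yr


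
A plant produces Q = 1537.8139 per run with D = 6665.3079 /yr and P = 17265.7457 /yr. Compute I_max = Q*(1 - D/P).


D/P = 0.3860
1 - D/P = 0.6140
I_max = 1537.8139 * 0.6140 = 944.1527

944.1527 units


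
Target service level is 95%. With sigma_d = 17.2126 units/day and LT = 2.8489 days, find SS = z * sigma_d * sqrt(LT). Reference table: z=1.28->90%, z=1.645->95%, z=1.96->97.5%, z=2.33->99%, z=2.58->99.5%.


From the table, SL = 95% corresponds to z = 1.645
sqrt(LT) = sqrt(2.8489) = 1.6879
SS = 1.645 * 17.2126 * 1.6879 = 47.7915

47.7915 units


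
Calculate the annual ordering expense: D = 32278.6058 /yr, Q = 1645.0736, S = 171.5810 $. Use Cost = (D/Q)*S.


Number of orders = D/Q = 19.6214
Cost = 19.6214 * 171.5810 = 3366.6551

3366.6551 $/yr


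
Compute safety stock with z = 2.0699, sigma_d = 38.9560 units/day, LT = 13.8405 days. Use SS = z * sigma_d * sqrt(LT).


sqrt(LT) = sqrt(13.8405) = 3.7203
SS = 2.0699 * 38.9560 * 3.7203 = 299.9850

299.9850 units


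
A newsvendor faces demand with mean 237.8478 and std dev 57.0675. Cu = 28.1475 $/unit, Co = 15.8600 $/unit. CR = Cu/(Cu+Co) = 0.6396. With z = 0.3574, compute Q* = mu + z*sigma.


CR = Cu/(Cu+Co) = 28.1475/(28.1475+15.8600) = 0.6396
z = 0.3574
Q* = 237.8478 + 0.3574 * 57.0675 = 258.2437

258.2437 units


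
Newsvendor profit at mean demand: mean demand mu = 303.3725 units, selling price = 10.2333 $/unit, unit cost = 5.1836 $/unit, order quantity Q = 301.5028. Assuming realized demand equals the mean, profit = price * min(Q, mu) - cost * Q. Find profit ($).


Sales at mu = min(301.5028, 303.3725) = 301.5028
Revenue = 10.2333 * 301.5028 = 3085.3686
Total cost = 5.1836 * 301.5028 = 1562.8699
Profit = 3085.3686 - 1562.8699 = 1522.4987

1522.4987 $


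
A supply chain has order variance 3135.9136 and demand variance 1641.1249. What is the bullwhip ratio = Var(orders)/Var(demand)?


BW = 3135.9136 / 1641.1249 = 1.9108

1.9108


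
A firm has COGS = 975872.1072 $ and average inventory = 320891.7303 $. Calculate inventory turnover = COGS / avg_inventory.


Turnover = 975872.1072 / 320891.7303 = 3.0411

3.0411


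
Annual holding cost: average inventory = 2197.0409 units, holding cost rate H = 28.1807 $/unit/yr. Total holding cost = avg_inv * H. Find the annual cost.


Cost = 2197.0409 * 28.1807 = 61914.1505

61914.1505 $/yr


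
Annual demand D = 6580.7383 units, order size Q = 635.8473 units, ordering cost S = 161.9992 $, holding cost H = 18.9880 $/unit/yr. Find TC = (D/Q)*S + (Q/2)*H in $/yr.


Ordering cost = D*S/Q = 1676.6201
Holding cost = Q*H/2 = 6036.7343
TC = 1676.6201 + 6036.7343 = 7713.3543

7713.3543 $/yr


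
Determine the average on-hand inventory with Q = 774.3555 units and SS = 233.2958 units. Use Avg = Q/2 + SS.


Q/2 = 387.1778
Avg = 387.1778 + 233.2958 = 620.4736

620.4736 units


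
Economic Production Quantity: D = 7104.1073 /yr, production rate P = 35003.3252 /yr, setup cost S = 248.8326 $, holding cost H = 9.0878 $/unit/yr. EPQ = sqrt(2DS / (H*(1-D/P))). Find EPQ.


1 - D/P = 1 - 0.2030 = 0.7970
H*(1-D/P) = 7.2434
2DS = 3535466.9803
EPQ = sqrt(488096.0564) = 698.6387

698.6387 units


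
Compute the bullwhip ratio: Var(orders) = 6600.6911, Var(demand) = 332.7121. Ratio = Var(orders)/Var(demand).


BW = 6600.6911 / 332.7121 = 19.8390

19.8390


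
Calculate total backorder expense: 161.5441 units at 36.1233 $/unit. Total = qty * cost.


Total = 161.5441 * 36.1233 = 5835.5060

5835.5060 $


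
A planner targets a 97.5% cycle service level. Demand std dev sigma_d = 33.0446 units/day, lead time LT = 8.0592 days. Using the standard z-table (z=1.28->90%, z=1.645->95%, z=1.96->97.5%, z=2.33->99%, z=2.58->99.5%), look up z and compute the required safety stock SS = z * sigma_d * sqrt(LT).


From the table, SL = 97.5% corresponds to z = 1.96
sqrt(LT) = sqrt(8.0592) = 2.8389
SS = 1.96 * 33.0446 * 2.8389 = 183.8665

183.8665 units


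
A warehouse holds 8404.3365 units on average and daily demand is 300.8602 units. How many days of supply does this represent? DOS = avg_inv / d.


DOS = 8404.3365 / 300.8602 = 27.9344

27.9344 days


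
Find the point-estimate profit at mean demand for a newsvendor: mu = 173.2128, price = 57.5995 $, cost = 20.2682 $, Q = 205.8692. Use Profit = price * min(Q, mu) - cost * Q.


Sales at mu = min(205.8692, 173.2128) = 173.2128
Revenue = 57.5995 * 173.2128 = 9976.9707
Total cost = 20.2682 * 205.8692 = 4172.5981
Profit = 9976.9707 - 4172.5981 = 5804.3726

5804.3726 $


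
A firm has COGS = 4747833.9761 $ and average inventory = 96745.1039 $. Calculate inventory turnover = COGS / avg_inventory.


Turnover = 4747833.9761 / 96745.1039 = 49.0757

49.0757


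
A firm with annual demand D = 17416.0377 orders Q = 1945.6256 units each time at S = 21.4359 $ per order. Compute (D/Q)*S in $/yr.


Number of orders = D/Q = 8.9514
Cost = 8.9514 * 21.4359 = 191.8809

191.8809 $/yr


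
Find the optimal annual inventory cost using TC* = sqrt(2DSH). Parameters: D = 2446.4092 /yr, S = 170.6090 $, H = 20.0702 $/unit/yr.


2*D*S*H = 16753777.1597
TC* = sqrt(16753777.1597) = 4093.1378

4093.1378 $/yr


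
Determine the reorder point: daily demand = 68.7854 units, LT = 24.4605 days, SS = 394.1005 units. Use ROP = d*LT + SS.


d*LT = 68.7854 * 24.4605 = 1682.5253
ROP = 1682.5253 + 394.1005 = 2076.6258

2076.6258 units


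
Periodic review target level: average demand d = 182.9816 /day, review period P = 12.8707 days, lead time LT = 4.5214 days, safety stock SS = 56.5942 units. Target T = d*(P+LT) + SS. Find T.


P + LT = 17.3921
d*(P+LT) = 182.9816 * 17.3921 = 3182.4343
T = 3182.4343 + 56.5942 = 3239.0285

3239.0285 units


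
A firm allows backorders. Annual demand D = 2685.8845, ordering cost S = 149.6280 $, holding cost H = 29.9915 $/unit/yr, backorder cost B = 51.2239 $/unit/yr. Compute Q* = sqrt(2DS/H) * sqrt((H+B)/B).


sqrt(2DS/H) = 163.7065
sqrt((H+B)/B) = 1.2592
Q* = 163.7065 * 1.2592 = 206.1336

206.1336 units


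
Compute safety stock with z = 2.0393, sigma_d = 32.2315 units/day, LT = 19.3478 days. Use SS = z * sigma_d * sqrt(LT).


sqrt(LT) = sqrt(19.3478) = 4.3986
SS = 2.0393 * 32.2315 * 4.3986 = 289.1195

289.1195 units


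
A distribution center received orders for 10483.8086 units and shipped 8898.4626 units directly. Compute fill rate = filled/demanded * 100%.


FR = 8898.4626 / 10483.8086 * 100 = 84.8781

84.8781%


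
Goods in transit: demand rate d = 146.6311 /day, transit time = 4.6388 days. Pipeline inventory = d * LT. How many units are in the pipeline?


Pipeline = 146.6311 * 4.6388 = 680.1923

680.1923 units


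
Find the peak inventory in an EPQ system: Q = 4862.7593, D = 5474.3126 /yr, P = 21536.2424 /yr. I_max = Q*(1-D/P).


D/P = 0.2542
1 - D/P = 0.7458
I_max = 4862.7593 * 0.7458 = 3626.6911

3626.6911 units


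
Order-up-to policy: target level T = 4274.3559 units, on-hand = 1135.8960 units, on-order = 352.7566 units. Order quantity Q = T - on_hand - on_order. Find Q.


Inventory position = OH + OO = 1135.8960 + 352.7566 = 1488.6526
Q = 4274.3559 - 1488.6526 = 2785.7033

2785.7033 units


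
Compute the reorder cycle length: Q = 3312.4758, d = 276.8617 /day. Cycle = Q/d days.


Cycle = 3312.4758 / 276.8617 = 11.9644

11.9644 days


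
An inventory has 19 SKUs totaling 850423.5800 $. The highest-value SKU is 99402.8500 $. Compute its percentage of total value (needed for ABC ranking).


Top item = 99402.8500
Total = 850423.5800
Percentage = 99402.8500 / 850423.5800 * 100 = 11.6886

11.6886%


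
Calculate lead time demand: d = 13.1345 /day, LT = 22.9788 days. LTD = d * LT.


LTD = 13.1345 * 22.9788 = 301.8150

301.8150 units


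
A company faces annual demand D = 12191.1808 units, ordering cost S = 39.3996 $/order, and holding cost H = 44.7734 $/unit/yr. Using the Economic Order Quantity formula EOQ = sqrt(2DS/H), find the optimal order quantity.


2*D*S = 2 * 12191.1808 * 39.3996 = 960655.2941
2*D*S/H = 21455.9380
EOQ = sqrt(21455.9380) = 146.4785

146.4785 units


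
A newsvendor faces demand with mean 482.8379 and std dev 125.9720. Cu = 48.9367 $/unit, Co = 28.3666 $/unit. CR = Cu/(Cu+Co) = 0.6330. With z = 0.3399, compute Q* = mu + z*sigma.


CR = Cu/(Cu+Co) = 48.9367/(48.9367+28.3666) = 0.6330
z = 0.3399
Q* = 482.8379 + 0.3399 * 125.9720 = 525.6558

525.6558 units


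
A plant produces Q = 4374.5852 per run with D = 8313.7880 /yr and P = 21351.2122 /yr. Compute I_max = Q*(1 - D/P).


D/P = 0.3894
1 - D/P = 0.6106
I_max = 4374.5852 * 0.6106 = 2671.1984

2671.1984 units


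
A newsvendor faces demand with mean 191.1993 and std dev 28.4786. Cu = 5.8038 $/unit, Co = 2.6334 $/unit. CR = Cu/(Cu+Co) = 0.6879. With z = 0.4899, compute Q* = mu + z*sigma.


CR = Cu/(Cu+Co) = 5.8038/(5.8038+2.6334) = 0.6879
z = 0.4899
Q* = 191.1993 + 0.4899 * 28.4786 = 205.1510

205.1510 units


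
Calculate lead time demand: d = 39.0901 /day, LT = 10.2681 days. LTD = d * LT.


LTD = 39.0901 * 10.2681 = 401.3811

401.3811 units


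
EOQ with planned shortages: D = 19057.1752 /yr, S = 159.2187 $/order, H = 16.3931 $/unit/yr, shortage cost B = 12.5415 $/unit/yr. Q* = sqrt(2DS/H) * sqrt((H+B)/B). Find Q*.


sqrt(2DS/H) = 608.4302
sqrt((H+B)/B) = 1.5189
Q* = 608.4302 * 1.5189 = 924.1549

924.1549 units


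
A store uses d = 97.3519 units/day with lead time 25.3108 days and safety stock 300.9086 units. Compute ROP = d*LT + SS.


d*LT = 97.3519 * 25.3108 = 2464.0545
ROP = 2464.0545 + 300.9086 = 2764.9631

2764.9631 units


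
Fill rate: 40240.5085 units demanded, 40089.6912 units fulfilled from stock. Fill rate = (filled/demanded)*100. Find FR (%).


FR = 40089.6912 / 40240.5085 * 100 = 99.6252

99.6252%


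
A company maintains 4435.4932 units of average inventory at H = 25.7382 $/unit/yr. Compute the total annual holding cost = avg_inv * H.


Cost = 4435.4932 * 25.7382 = 114161.6111

114161.6111 $/yr


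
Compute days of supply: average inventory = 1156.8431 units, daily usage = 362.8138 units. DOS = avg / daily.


DOS = 1156.8431 / 362.8138 = 3.1885

3.1885 days


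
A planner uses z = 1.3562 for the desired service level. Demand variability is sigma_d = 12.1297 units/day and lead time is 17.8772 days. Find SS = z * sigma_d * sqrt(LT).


sqrt(LT) = sqrt(17.8772) = 4.2281
SS = 1.3562 * 12.1297 * 4.2281 = 69.5542

69.5542 units


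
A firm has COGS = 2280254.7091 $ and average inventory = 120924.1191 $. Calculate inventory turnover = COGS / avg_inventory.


Turnover = 2280254.7091 / 120924.1191 = 18.8569

18.8569


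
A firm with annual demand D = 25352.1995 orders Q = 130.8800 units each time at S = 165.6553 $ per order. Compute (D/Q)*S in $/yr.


Number of orders = D/Q = 193.7057
Cost = 193.7057 * 165.6553 = 32088.3727

32088.3727 $/yr


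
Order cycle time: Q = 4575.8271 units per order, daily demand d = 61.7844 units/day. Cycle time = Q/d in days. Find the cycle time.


Cycle = 4575.8271 / 61.7844 = 74.0612

74.0612 days


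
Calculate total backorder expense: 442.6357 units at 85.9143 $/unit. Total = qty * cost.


Total = 442.6357 * 85.9143 = 38028.7363

38028.7363 $


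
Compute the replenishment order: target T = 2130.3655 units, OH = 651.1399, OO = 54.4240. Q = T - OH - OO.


Inventory position = OH + OO = 651.1399 + 54.4240 = 705.5639
Q = 2130.3655 - 705.5639 = 1424.8016

1424.8016 units
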